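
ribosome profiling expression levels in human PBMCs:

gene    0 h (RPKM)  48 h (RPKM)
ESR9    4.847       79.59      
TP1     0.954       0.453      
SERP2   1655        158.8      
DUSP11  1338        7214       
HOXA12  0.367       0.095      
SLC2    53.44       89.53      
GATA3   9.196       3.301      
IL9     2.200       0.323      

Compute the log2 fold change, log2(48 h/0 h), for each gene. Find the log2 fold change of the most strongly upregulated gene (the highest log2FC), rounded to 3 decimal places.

log2(79.59/4.847) = 4.037  (ESR9)
log2(0.453/0.954) = -1.074  (TP1)
log2(158.8/1655) = -3.382  (SERP2)
log2(7214/1338) = 2.431  (DUSP11)
log2(0.095/0.367) = -1.950  (HOXA12)
log2(89.53/53.44) = 0.744  (SLC2)
log2(3.301/9.196) = -1.478  (GATA3)
log2(0.323/2.200) = -2.768  (IL9)
ESR9 is most strongly upregulated.

4.037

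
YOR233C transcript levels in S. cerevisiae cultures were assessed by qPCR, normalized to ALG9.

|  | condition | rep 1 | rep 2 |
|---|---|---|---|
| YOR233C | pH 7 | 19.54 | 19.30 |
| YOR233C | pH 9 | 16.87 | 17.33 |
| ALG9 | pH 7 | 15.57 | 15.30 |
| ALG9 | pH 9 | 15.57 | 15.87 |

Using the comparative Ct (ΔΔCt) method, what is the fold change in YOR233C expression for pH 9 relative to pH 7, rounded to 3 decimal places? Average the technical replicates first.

6.084

Mean Ct: YOR233C pH 7 19.420; YOR233C pH 9 17.100; ALG9 pH 7 15.435; ALG9 pH 9 15.720
ΔCt(pH 7) = 19.420 − 15.435 = 3.985
ΔCt(pH 9) = 17.100 − 15.720 = 1.380
ΔΔCt = 1.380 − 3.985 = -2.605
Fold change = 2^(−(-2.605)) = 2^2.605 = 6.0839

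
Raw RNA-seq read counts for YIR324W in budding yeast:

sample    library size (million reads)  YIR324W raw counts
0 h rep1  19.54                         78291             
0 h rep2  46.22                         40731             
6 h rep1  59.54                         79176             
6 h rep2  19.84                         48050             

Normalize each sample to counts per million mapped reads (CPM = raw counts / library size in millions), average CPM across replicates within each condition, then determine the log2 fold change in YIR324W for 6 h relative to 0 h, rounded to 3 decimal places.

CPM(0 h rep1) = 78291 / 19.54 = 4006.7042
CPM(0 h rep2) = 40731 / 46.22 = 881.2419
CPM(6 h rep1) = 79176 / 59.54 = 1329.7951
CPM(6 h rep2) = 48050 / 19.84 = 2421.8750
mean CPM(0 h) = 2443.9730; mean CPM(6 h) = 1875.8350
Fold change = 1875.8350 / 2443.9730 = 0.76754
log2(0.76754) = -0.3817

-0.382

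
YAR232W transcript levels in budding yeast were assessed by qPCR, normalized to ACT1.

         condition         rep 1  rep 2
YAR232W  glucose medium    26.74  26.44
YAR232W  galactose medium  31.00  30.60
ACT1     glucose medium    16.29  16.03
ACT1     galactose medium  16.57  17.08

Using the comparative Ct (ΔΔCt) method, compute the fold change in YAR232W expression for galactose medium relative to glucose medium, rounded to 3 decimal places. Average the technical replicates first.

0.086

Mean Ct: YAR232W glucose medium 26.590; YAR232W galactose medium 30.800; ACT1 glucose medium 16.160; ACT1 galactose medium 16.825
ΔCt(glucose medium) = 26.590 − 16.160 = 10.430
ΔCt(galactose medium) = 30.800 − 16.825 = 13.975
ΔΔCt = 13.975 − 10.430 = 3.545
Fold change = 2^(−3.545) = 0.0857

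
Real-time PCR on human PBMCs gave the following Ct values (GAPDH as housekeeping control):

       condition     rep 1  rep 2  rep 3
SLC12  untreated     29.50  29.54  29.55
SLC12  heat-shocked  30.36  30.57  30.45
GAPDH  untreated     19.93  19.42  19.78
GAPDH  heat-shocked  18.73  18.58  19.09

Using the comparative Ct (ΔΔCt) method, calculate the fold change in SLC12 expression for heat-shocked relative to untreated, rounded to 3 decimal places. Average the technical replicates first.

Mean Ct: SLC12 untreated 29.530; SLC12 heat-shocked 30.460; GAPDH untreated 19.710; GAPDH heat-shocked 18.800
ΔCt(untreated) = 29.530 − 19.710 = 9.820
ΔCt(heat-shocked) = 30.460 − 18.800 = 11.660
ΔΔCt = 11.660 − 9.820 = 1.840
Fold change = 2^(−1.840) = 0.2793

0.279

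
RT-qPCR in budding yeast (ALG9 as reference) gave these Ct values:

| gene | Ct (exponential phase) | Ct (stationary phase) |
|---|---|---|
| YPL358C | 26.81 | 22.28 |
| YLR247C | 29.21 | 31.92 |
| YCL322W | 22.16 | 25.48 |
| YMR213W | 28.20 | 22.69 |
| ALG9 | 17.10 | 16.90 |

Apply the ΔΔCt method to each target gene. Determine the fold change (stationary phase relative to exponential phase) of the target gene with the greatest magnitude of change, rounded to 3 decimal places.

YPL358C: ΔΔCt = (22.28−16.90) − (26.81−17.10) = 5.38 − 9.71 = -4.33; fold change = 2^4.33 = 20.112
YLR247C: ΔΔCt = (31.92−16.90) − (29.21−17.10) = 15.02 − 12.11 = 2.91; fold change = 2^-2.91 = 0.133
YCL322W: ΔΔCt = (25.48−16.90) − (22.16−17.10) = 8.58 − 5.06 = 3.52; fold change = 2^-3.52 = 0.087
YMR213W: ΔΔCt = (22.69−16.90) − (28.20−17.10) = 5.79 − 11.10 = -5.31; fold change = 2^5.31 = 39.671
YMR213W has the largest |ΔΔCt| = 5.31.

39.671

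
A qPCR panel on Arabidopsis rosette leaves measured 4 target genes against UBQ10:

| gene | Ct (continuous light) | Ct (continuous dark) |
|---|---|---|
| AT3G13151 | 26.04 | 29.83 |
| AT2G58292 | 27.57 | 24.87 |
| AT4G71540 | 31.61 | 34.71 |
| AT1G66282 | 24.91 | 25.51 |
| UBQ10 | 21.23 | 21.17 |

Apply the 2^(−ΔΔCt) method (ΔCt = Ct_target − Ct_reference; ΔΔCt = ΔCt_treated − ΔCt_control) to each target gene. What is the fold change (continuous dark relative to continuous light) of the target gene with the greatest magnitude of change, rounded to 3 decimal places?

0.069

AT3G13151: ΔΔCt = (29.83−21.17) − (26.04−21.23) = 8.66 − 4.81 = 3.85; fold change = 2^-3.85 = 0.069
AT2G58292: ΔΔCt = (24.87−21.17) − (27.57−21.23) = 3.70 − 6.34 = -2.64; fold change = 2^2.64 = 6.233
AT4G71540: ΔΔCt = (34.71−21.17) − (31.61−21.23) = 13.54 − 10.38 = 3.16; fold change = 2^-3.16 = 0.112
AT1G66282: ΔΔCt = (25.51−21.17) − (24.91−21.23) = 4.34 − 3.68 = 0.66; fold change = 2^-0.66 = 0.633
AT3G13151 has the largest |ΔΔCt| = 3.85.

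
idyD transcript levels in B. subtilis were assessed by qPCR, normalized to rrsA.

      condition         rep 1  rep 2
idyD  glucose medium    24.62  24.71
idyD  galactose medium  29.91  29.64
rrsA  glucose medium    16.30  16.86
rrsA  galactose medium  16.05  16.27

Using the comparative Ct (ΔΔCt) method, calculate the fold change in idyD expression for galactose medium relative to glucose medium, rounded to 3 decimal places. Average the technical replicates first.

0.022

Mean Ct: idyD glucose medium 24.665; idyD galactose medium 29.775; rrsA glucose medium 16.580; rrsA galactose medium 16.160
ΔCt(glucose medium) = 24.665 − 16.580 = 8.085
ΔCt(galactose medium) = 29.775 − 16.160 = 13.615
ΔΔCt = 13.615 − 8.085 = 5.530
Fold change = 2^(−5.530) = 0.0216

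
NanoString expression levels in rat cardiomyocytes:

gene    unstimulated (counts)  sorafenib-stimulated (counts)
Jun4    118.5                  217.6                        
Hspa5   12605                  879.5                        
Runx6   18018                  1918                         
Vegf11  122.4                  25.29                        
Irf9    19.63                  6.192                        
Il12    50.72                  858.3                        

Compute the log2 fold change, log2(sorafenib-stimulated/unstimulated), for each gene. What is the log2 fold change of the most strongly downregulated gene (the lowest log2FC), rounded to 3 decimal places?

-3.841

log2(217.6/118.5) = 0.877  (Jun4)
log2(879.5/12605) = -3.841  (Hspa5)
log2(1918/18018) = -3.232  (Runx6)
log2(25.29/122.4) = -2.275  (Vegf11)
log2(6.192/19.63) = -1.665  (Irf9)
log2(858.3/50.72) = 4.081  (Il12)
Hspa5 is most strongly downregulated.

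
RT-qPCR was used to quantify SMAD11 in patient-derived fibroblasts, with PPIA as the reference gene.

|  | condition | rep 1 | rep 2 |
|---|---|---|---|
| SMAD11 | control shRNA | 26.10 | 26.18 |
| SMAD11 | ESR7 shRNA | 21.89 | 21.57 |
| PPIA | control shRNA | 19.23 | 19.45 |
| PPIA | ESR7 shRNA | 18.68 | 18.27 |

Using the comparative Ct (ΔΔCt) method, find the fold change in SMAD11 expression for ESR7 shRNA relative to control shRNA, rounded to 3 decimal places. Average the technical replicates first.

Mean Ct: SMAD11 control shRNA 26.140; SMAD11 ESR7 shRNA 21.730; PPIA control shRNA 19.340; PPIA ESR7 shRNA 18.475
ΔCt(control shRNA) = 26.140 − 19.340 = 6.800
ΔCt(ESR7 shRNA) = 21.730 − 18.475 = 3.255
ΔΔCt = 3.255 − 6.800 = -3.545
Fold change = 2^(−(-3.545)) = 2^3.545 = 11.6722

11.672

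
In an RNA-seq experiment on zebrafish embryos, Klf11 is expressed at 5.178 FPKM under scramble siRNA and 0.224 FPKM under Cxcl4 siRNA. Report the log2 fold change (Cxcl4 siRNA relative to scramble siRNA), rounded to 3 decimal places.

-4.531

Fold change = 0.224 / 5.178 = 0.0433
log2(0.0433) = -4.5308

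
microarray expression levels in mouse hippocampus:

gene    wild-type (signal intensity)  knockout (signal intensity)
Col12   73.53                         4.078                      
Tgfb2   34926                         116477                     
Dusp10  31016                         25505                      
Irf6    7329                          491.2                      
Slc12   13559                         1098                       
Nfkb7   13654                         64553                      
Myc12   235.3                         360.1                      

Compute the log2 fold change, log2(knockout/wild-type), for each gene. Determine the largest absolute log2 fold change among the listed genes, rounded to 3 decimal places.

log2(4.078/73.53) = -4.172  (Col12)
log2(116477/34926) = 1.738  (Tgfb2)
log2(25505/31016) = -0.282  (Dusp10)
log2(491.2/7329) = -3.899  (Irf6)
log2(1098/13559) = -3.626  (Slc12)
log2(64553/13654) = 2.241  (Nfkb7)
log2(360.1/235.3) = 0.614  (Myc12)
The largest magnitude belongs to Col12.

4.172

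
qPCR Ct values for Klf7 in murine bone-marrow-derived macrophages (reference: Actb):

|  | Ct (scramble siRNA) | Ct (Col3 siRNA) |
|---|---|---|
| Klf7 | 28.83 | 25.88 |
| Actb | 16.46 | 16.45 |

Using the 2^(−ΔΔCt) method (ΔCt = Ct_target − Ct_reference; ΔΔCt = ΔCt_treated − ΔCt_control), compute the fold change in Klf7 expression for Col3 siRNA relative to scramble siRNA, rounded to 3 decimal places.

ΔCt(scramble siRNA) = 28.830 − 16.460 = 12.370
ΔCt(Col3 siRNA) = 25.880 − 16.450 = 9.430
ΔΔCt = 9.430 − 12.370 = -2.940
Fold change = 2^(−(-2.940)) = 2^2.940 = 7.6741

7.674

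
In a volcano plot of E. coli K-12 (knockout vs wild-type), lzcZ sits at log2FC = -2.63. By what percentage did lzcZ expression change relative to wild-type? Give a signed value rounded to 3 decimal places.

Fold change = 2^(-2.63) = 0.1615
Percent change = (FC − 1) × 100% = (0.1615 − 1) × 100 = -83.846%

-83.846%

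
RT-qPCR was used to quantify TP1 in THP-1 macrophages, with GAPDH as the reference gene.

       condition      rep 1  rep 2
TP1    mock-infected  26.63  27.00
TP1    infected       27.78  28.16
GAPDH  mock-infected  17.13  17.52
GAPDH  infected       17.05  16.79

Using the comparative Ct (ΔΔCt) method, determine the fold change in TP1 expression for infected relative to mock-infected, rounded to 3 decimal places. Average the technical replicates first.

0.339

Mean Ct: TP1 mock-infected 26.815; TP1 infected 27.970; GAPDH mock-infected 17.325; GAPDH infected 16.920
ΔCt(mock-infected) = 26.815 − 17.325 = 9.490
ΔCt(infected) = 27.970 − 16.920 = 11.050
ΔΔCt = 11.050 − 9.490 = 1.560
Fold change = 2^(−1.560) = 0.3392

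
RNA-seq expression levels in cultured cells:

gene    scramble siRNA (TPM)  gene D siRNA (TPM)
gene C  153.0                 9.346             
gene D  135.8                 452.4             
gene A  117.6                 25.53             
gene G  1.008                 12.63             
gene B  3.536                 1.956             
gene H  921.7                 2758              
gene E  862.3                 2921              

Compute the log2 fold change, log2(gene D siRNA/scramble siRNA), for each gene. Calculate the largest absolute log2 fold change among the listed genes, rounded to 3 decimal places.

4.033

log2(9.346/153.0) = -4.033  (gene C)
log2(452.4/135.8) = 1.736  (gene D)
log2(25.53/117.6) = -2.204  (gene A)
log2(12.63/1.008) = 3.647  (gene G)
log2(1.956/3.536) = -0.854  (gene B)
log2(2758/921.7) = 1.581  (gene H)
log2(2921/862.3) = 1.760  (gene E)
The largest magnitude belongs to gene C.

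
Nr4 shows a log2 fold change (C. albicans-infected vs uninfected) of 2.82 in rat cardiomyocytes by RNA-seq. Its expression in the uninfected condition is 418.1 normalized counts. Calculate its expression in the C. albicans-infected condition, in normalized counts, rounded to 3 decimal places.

Fold change = 2^(2.82) = 7.0616
C. albicans-infected expression = 418.1 × 7.0616 = 2952.465

2952.465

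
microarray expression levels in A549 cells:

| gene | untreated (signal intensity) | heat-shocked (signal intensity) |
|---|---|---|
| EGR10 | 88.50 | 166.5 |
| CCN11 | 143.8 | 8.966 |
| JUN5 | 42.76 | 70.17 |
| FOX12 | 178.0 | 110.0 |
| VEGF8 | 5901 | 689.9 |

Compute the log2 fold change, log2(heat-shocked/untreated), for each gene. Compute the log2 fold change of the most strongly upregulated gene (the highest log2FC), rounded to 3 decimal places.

log2(166.5/88.50) = 0.912  (EGR10)
log2(8.966/143.8) = -4.003  (CCN11)
log2(70.17/42.76) = 0.715  (JUN5)
log2(110.0/178.0) = -0.694  (FOX12)
log2(689.9/5901) = -3.097  (VEGF8)
EGR10 is most strongly upregulated.

0.912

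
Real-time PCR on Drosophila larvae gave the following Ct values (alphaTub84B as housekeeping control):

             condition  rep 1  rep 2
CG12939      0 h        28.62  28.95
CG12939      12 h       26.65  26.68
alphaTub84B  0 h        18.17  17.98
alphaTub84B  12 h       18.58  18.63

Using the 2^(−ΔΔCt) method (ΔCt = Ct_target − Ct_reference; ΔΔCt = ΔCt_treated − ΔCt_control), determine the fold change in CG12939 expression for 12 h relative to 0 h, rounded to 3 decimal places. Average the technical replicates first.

6.277

Mean Ct: CG12939 0 h 28.785; CG12939 12 h 26.665; alphaTub84B 0 h 18.075; alphaTub84B 12 h 18.605
ΔCt(0 h) = 28.785 − 18.075 = 10.710
ΔCt(12 h) = 26.665 − 18.605 = 8.060
ΔΔCt = 8.060 − 10.710 = -2.650
Fold change = 2^(−(-2.650)) = 2^2.650 = 6.2767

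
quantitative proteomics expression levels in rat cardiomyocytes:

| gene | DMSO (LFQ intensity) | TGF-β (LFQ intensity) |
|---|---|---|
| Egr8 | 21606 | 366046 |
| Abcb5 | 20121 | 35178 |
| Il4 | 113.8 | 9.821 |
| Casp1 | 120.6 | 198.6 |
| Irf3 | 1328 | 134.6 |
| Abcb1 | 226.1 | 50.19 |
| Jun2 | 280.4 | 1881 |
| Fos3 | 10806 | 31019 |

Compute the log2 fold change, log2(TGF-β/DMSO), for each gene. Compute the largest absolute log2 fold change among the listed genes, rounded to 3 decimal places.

4.083

log2(366046/21606) = 4.083  (Egr8)
log2(35178/20121) = 0.806  (Abcb5)
log2(9.821/113.8) = -3.534  (Il4)
log2(198.6/120.6) = 0.720  (Casp1)
log2(134.6/1328) = -3.303  (Irf3)
log2(50.19/226.1) = -2.171  (Abcb1)
log2(1881/280.4) = 2.746  (Jun2)
log2(31019/10806) = 1.521  (Fos3)
The largest magnitude belongs to Egr8.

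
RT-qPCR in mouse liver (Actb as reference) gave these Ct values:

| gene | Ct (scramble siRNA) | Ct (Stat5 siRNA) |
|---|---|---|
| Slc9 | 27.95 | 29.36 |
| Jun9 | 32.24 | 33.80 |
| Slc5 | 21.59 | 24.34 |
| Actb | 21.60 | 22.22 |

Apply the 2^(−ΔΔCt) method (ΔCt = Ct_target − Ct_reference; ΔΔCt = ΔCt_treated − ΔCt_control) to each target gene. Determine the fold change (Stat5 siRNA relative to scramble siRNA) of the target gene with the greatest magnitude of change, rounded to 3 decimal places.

Slc9: ΔΔCt = (29.36−22.22) − (27.95−21.60) = 7.14 − 6.35 = 0.79; fold change = 2^-0.79 = 0.578
Jun9: ΔΔCt = (33.80−22.22) − (32.24−21.60) = 11.58 − 10.64 = 0.94; fold change = 2^-0.94 = 0.521
Slc5: ΔΔCt = (24.34−22.22) − (21.59−21.60) = 2.12 − (-0.01) = 2.13; fold change = 2^-2.13 = 0.228
Slc5 has the largest |ΔΔCt| = 2.13.

0.228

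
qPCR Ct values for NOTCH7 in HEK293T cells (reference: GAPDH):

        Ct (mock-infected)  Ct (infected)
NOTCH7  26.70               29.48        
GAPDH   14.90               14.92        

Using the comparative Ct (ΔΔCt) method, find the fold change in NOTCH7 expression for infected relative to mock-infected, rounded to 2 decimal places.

ΔCt(mock-infected) = 26.700 − 14.900 = 11.800
ΔCt(infected) = 29.480 − 14.920 = 14.560
ΔΔCt = 14.560 − 11.800 = 2.760
Fold change = 2^(−2.760) = 0.148

0.15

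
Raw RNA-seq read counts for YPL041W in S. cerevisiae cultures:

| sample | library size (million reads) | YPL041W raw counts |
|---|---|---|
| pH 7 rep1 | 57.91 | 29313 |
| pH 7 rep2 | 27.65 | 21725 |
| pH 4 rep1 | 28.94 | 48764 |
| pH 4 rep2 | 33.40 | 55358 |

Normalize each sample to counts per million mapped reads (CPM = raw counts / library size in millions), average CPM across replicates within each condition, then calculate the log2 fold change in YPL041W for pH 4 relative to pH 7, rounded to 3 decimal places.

1.371

CPM(pH 7 rep1) = 29313 / 57.91 = 506.1820
CPM(pH 7 rep2) = 21725 / 27.65 = 785.7143
CPM(pH 4 rep1) = 48764 / 28.94 = 1685.0035
CPM(pH 4 rep2) = 55358 / 33.40 = 1657.4251
mean CPM(pH 7) = 645.9481; mean CPM(pH 4) = 1671.2143
Fold change = 1671.2143 / 645.9481 = 2.58723
log2(2.58723) = 1.3714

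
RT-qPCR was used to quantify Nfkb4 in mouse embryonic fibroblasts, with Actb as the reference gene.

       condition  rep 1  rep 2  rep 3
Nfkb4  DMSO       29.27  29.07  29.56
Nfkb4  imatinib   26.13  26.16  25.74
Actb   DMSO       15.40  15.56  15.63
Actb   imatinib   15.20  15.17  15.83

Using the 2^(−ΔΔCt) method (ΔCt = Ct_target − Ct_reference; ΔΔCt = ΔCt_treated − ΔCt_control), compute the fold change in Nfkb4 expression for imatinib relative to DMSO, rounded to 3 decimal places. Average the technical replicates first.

8.938

Mean Ct: Nfkb4 DMSO 29.300; Nfkb4 imatinib 26.010; Actb DMSO 15.530; Actb imatinib 15.400
ΔCt(DMSO) = 29.300 − 15.530 = 13.770
ΔCt(imatinib) = 26.010 − 15.400 = 10.610
ΔΔCt = 10.610 − 13.770 = -3.160
Fold change = 2^(−(-3.160)) = 2^3.160 = 8.9383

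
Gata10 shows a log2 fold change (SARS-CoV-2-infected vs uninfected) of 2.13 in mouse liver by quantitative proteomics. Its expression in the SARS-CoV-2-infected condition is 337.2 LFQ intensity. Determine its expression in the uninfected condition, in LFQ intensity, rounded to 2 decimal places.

77.04

Fold change = 2^(2.13) = 4.3772
uninfected expression = 337.2 / 4.3772 = 77.04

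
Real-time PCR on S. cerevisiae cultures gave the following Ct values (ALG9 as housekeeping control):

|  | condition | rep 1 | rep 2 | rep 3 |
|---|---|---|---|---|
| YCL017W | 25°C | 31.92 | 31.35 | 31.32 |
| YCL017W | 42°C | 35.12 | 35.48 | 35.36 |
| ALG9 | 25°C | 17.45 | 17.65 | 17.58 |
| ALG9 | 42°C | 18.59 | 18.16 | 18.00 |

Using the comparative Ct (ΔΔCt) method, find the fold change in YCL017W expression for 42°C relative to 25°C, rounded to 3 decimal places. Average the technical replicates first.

0.117

Mean Ct: YCL017W 25°C 31.530; YCL017W 42°C 35.320; ALG9 25°C 17.560; ALG9 42°C 18.250
ΔCt(25°C) = 31.530 − 17.560 = 13.970
ΔCt(42°C) = 35.320 − 18.250 = 17.070
ΔΔCt = 17.070 − 13.970 = 3.100
Fold change = 2^(−3.100) = 0.1166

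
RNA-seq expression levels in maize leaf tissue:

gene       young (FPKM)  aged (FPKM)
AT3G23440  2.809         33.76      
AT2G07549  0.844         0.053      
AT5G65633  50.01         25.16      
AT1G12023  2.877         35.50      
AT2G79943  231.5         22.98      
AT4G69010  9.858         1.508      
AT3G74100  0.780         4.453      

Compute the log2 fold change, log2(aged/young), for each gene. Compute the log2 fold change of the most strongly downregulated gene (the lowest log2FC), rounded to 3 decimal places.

-3.993

log2(33.76/2.809) = 3.587  (AT3G23440)
log2(0.053/0.844) = -3.993  (AT2G07549)
log2(25.16/50.01) = -0.991  (AT5G65633)
log2(35.50/2.877) = 3.625  (AT1G12023)
log2(22.98/231.5) = -3.333  (AT2G79943)
log2(1.508/9.858) = -2.709  (AT4G69010)
log2(4.453/0.780) = 2.513  (AT3G74100)
AT2G07549 is most strongly downregulated.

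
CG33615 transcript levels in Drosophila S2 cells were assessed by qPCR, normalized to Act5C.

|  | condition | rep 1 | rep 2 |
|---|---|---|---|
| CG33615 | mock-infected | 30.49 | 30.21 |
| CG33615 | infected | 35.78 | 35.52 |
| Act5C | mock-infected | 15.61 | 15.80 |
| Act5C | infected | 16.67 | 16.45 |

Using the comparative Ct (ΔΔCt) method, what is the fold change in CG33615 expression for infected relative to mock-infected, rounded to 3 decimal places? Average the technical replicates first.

Mean Ct: CG33615 mock-infected 30.350; CG33615 infected 35.650; Act5C mock-infected 15.705; Act5C infected 16.560
ΔCt(mock-infected) = 30.350 − 15.705 = 14.645
ΔCt(infected) = 35.650 − 16.560 = 19.090
ΔΔCt = 19.090 − 14.645 = 4.445
Fold change = 2^(−4.445) = 0.0459

0.046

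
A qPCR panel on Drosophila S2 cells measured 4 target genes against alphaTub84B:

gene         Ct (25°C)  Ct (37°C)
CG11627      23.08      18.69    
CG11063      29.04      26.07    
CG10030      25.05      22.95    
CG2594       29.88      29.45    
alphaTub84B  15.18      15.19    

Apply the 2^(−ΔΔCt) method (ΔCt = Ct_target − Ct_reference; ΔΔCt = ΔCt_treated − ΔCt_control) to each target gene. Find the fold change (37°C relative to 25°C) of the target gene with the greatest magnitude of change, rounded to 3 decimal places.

CG11627: ΔΔCt = (18.69−15.19) − (23.08−15.18) = 3.50 − 7.90 = -4.40; fold change = 2^4.40 = 21.112
CG11063: ΔΔCt = (26.07−15.19) − (29.04−15.18) = 10.88 − 13.86 = -2.98; fold change = 2^2.98 = 7.890
CG10030: ΔΔCt = (22.95−15.19) − (25.05−15.18) = 7.76 − 9.87 = -2.11; fold change = 2^2.11 = 4.317
CG2594: ΔΔCt = (29.45−15.19) − (29.88−15.18) = 14.26 − 14.70 = -0.44; fold change = 2^0.44 = 1.357
CG11627 has the largest |ΔΔCt| = 4.40.

21.112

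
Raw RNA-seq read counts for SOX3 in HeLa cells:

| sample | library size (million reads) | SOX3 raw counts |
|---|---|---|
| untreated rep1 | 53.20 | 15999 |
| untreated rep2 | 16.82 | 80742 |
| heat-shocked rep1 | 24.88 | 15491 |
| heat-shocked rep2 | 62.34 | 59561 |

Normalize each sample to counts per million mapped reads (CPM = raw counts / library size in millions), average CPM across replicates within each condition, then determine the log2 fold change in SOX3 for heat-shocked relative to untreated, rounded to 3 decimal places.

CPM(untreated rep1) = 15999 / 53.20 = 300.7331
CPM(untreated rep2) = 80742 / 16.82 = 4800.3567
CPM(heat-shocked rep1) = 15491 / 24.88 = 622.6286
CPM(heat-shocked rep2) = 59561 / 62.34 = 955.4219
mean CPM(untreated) = 2550.5449; mean CPM(heat-shocked) = 789.0252
Fold change = 789.0252 / 2550.5449 = 0.30936
log2(0.30936) = -1.6927

-1.693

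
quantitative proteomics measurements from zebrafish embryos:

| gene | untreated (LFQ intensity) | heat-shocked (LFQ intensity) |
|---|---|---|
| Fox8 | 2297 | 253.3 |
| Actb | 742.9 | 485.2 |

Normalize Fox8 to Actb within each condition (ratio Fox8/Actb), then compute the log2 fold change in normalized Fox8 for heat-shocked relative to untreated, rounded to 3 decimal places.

Fox8/Actb (untreated) = 2297 / 742.9 = 3.0919
Fox8/Actb (heat-shocked) = 253.3 / 485.2 = 0.52205
Fold change = 0.52205 / 3.0919 = 0.1688
log2(0.1688) = -2.5662

-2.566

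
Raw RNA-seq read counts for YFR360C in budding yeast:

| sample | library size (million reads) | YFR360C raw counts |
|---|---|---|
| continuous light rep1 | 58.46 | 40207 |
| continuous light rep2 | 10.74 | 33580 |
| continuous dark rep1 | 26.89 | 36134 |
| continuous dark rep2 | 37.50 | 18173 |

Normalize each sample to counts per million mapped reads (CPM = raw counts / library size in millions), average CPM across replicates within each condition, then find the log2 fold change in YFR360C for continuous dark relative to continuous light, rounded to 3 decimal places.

-1.061

CPM(continuous light rep1) = 40207 / 58.46 = 687.7694
CPM(continuous light rep2) = 33580 / 10.74 = 3126.6294
CPM(continuous dark rep1) = 36134 / 26.89 = 1343.7709
CPM(continuous dark rep2) = 18173 / 37.50 = 484.6133
mean CPM(continuous light) = 1907.1994; mean CPM(continuous dark) = 914.1921
Fold change = 914.1921 / 1907.1994 = 0.47934
log2(0.47934) = -1.0609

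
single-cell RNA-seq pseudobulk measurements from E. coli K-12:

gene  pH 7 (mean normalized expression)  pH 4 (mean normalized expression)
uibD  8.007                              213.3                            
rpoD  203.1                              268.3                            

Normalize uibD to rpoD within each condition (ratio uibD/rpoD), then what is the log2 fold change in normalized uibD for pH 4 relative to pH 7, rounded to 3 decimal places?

4.334

uibD/rpoD (pH 7) = 8.007 / 203.1 = 0.039424
uibD/rpoD (pH 4) = 213.3 / 268.3 = 0.79501
Fold change = 0.79501 / 0.039424 = 20.1656
log2(20.1656) = 4.3338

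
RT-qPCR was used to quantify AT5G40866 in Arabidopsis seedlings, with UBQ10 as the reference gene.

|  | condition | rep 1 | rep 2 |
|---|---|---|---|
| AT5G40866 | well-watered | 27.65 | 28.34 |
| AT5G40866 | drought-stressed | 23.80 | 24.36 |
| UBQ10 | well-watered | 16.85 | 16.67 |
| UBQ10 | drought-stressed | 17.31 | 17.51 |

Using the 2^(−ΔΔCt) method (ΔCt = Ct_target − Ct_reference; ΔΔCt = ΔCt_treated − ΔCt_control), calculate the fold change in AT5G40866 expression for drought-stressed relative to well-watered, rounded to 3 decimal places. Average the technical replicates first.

23.670

Mean Ct: AT5G40866 well-watered 27.995; AT5G40866 drought-stressed 24.080; UBQ10 well-watered 16.760; UBQ10 drought-stressed 17.410
ΔCt(well-watered) = 27.995 − 16.760 = 11.235
ΔCt(drought-stressed) = 24.080 − 17.410 = 6.670
ΔΔCt = 6.670 − 11.235 = -4.565
Fold change = 2^(−(-4.565)) = 2^4.565 = 23.6702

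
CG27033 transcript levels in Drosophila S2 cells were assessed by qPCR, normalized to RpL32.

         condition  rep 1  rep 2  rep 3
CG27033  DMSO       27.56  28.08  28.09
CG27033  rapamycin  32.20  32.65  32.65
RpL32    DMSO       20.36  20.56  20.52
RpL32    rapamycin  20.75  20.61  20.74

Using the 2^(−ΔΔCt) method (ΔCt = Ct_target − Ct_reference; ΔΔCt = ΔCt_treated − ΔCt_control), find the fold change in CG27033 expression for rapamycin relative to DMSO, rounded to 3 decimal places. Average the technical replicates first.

0.048

Mean Ct: CG27033 DMSO 27.910; CG27033 rapamycin 32.500; RpL32 DMSO 20.480; RpL32 rapamycin 20.700
ΔCt(DMSO) = 27.910 − 20.480 = 7.430
ΔCt(rapamycin) = 32.500 − 20.700 = 11.800
ΔΔCt = 11.800 − 7.430 = 4.370
Fold change = 2^(−4.370) = 0.0484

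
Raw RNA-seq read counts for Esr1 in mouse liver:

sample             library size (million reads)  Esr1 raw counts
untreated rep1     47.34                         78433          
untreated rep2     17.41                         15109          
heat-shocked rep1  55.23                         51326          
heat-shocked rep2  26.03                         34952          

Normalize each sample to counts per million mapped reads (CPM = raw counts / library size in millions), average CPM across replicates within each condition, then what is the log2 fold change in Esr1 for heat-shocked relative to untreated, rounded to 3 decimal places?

-0.152

CPM(untreated rep1) = 78433 / 47.34 = 1656.8019
CPM(untreated rep2) = 15109 / 17.41 = 867.8346
CPM(heat-shocked rep1) = 51326 / 55.23 = 929.3138
CPM(heat-shocked rep2) = 34952 / 26.03 = 1342.7584
mean CPM(untreated) = 1262.3182; mean CPM(heat-shocked) = 1136.0361
Fold change = 1136.0361 / 1262.3182 = 0.89996
log2(0.89996) = -0.1521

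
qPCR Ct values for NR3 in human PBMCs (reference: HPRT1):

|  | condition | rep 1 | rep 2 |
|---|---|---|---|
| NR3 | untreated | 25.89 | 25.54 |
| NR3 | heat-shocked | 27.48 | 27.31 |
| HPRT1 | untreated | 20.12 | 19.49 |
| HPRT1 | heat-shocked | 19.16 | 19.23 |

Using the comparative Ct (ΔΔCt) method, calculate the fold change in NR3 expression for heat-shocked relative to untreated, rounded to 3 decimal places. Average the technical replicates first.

Mean Ct: NR3 untreated 25.715; NR3 heat-shocked 27.395; HPRT1 untreated 19.805; HPRT1 heat-shocked 19.195
ΔCt(untreated) = 25.715 − 19.805 = 5.910
ΔCt(heat-shocked) = 27.395 − 19.195 = 8.200
ΔΔCt = 8.200 − 5.910 = 2.290
Fold change = 2^(−2.290) = 0.2045

0.204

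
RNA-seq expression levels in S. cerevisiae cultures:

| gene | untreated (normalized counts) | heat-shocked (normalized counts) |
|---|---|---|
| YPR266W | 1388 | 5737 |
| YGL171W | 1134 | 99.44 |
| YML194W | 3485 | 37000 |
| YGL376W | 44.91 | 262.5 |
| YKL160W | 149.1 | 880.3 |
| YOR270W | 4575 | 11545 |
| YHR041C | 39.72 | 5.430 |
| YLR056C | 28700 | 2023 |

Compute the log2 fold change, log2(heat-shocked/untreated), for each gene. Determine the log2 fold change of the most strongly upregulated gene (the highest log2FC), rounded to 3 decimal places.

log2(5737/1388) = 2.047  (YPR266W)
log2(99.44/1134) = -3.511  (YGL171W)
log2(37000/3485) = 3.408  (YML194W)
log2(262.5/44.91) = 2.547  (YGL376W)
log2(880.3/149.1) = 2.562  (YKL160W)
log2(11545/4575) = 1.335  (YOR270W)
log2(5.430/39.72) = -2.871  (YHR041C)
log2(2023/28700) = -3.826  (YLR056C)
YML194W is most strongly upregulated.

3.408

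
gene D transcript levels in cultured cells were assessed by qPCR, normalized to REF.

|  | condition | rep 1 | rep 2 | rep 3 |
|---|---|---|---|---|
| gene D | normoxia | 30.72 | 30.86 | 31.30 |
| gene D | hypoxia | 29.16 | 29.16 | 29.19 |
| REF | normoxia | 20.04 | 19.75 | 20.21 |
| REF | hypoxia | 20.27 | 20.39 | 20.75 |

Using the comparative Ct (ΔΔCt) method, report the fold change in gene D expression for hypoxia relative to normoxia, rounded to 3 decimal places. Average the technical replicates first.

Mean Ct: gene D normoxia 30.960; gene D hypoxia 29.170; REF normoxia 20.000; REF hypoxia 20.470
ΔCt(normoxia) = 30.960 − 20.000 = 10.960
ΔCt(hypoxia) = 29.170 − 20.470 = 8.700
ΔΔCt = 8.700 − 10.960 = -2.260
Fold change = 2^(−(-2.260)) = 2^2.260 = 4.7899

4.790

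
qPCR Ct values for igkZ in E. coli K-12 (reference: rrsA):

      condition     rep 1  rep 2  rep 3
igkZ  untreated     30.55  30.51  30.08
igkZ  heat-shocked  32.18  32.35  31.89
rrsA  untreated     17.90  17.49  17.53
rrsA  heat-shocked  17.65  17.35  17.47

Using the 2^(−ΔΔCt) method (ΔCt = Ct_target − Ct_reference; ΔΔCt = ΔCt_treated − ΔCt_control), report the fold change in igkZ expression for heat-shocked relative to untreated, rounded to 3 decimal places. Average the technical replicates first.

0.266

Mean Ct: igkZ untreated 30.380; igkZ heat-shocked 32.140; rrsA untreated 17.640; rrsA heat-shocked 17.490
ΔCt(untreated) = 30.380 − 17.640 = 12.740
ΔCt(heat-shocked) = 32.140 − 17.490 = 14.650
ΔΔCt = 14.650 − 12.740 = 1.910
Fold change = 2^(−1.910) = 0.2661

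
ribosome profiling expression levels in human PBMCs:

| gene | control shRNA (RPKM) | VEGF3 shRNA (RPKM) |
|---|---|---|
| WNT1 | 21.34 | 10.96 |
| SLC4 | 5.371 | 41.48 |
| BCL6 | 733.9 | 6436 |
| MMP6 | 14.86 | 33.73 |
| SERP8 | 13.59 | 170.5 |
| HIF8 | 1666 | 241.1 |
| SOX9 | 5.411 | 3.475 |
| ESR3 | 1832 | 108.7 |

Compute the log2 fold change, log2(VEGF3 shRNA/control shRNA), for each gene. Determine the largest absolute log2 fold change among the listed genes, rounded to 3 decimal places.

log2(10.96/21.34) = -0.961  (WNT1)
log2(41.48/5.371) = 2.949  (SLC4)
log2(6436/733.9) = 3.133  (BCL6)
log2(33.73/14.86) = 1.183  (MMP6)
log2(170.5/13.59) = 3.649  (SERP8)
log2(241.1/1666) = -2.789  (HIF8)
log2(3.475/5.411) = -0.639  (SOX9)
log2(108.7/1832) = -4.075  (ESR3)
The largest magnitude belongs to ESR3.

4.075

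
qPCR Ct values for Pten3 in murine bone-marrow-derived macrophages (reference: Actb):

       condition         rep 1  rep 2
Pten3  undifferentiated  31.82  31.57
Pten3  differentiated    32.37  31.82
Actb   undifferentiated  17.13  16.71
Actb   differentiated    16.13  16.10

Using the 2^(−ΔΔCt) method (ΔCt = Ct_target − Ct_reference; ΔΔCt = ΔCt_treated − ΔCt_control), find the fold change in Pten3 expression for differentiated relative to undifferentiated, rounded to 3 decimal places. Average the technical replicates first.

0.434

Mean Ct: Pten3 undifferentiated 31.695; Pten3 differentiated 32.095; Actb undifferentiated 16.920; Actb differentiated 16.115
ΔCt(undifferentiated) = 31.695 − 16.920 = 14.775
ΔCt(differentiated) = 32.095 − 16.115 = 15.980
ΔΔCt = 15.980 − 14.775 = 1.205
Fold change = 2^(−1.205) = 0.4338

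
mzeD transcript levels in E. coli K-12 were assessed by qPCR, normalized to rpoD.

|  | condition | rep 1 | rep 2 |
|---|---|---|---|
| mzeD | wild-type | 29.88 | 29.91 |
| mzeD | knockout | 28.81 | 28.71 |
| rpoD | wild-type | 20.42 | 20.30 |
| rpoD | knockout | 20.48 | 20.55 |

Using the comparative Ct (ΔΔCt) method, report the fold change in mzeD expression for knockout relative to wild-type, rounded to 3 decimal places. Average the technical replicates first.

2.445

Mean Ct: mzeD wild-type 29.895; mzeD knockout 28.760; rpoD wild-type 20.360; rpoD knockout 20.515
ΔCt(wild-type) = 29.895 − 20.360 = 9.535
ΔCt(knockout) = 28.760 − 20.515 = 8.245
ΔΔCt = 8.245 − 9.535 = -1.290
Fold change = 2^(−(-1.290)) = 2^1.290 = 2.4453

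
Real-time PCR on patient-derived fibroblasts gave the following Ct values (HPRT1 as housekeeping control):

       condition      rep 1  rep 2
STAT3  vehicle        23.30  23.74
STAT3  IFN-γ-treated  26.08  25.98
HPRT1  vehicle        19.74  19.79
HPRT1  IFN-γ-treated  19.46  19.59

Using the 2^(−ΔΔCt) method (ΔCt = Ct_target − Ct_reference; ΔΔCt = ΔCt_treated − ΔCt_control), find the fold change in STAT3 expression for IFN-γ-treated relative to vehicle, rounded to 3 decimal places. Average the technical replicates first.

Mean Ct: STAT3 vehicle 23.520; STAT3 IFN-γ-treated 26.030; HPRT1 vehicle 19.765; HPRT1 IFN-γ-treated 19.525
ΔCt(vehicle) = 23.520 − 19.765 = 3.755
ΔCt(IFN-γ-treated) = 26.030 − 19.525 = 6.505
ΔΔCt = 6.505 − 3.755 = 2.750
Fold change = 2^(−2.750) = 0.1487

0.149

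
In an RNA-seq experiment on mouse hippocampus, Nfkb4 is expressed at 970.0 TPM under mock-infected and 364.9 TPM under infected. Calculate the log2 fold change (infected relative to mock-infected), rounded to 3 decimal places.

Fold change = 364.9 / 970.0 = 0.3762
log2(0.3762) = -1.4105

-1.410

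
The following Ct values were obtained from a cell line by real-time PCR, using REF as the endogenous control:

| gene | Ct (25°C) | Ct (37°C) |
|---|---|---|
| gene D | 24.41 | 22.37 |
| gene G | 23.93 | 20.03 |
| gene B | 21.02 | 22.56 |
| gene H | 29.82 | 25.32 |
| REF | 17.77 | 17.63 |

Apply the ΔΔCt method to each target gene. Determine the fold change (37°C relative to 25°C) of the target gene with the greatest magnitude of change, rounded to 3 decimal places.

20.535

gene D: ΔΔCt = (22.37−17.63) − (24.41−17.77) = 4.74 − 6.64 = -1.90; fold change = 2^1.90 = 3.732
gene G: ΔΔCt = (20.03−17.63) − (23.93−17.77) = 2.40 − 6.16 = -3.76; fold change = 2^3.76 = 13.548
gene B: ΔΔCt = (22.56−17.63) − (21.02−17.77) = 4.93 − 3.25 = 1.68; fold change = 2^-1.68 = 0.312
gene H: ΔΔCt = (25.32−17.63) − (29.82−17.77) = 7.69 − 12.05 = -4.36; fold change = 2^4.36 = 20.535
gene H has the largest |ΔΔCt| = 4.36.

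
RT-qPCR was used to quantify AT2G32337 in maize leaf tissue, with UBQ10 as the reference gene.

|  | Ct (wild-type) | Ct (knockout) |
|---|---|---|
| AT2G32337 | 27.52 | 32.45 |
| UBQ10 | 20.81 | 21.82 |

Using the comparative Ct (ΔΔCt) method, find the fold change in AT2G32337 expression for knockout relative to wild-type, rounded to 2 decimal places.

ΔCt(wild-type) = 27.520 − 20.810 = 6.710
ΔCt(knockout) = 32.450 − 21.820 = 10.630
ΔΔCt = 10.630 − 6.710 = 3.920
Fold change = 2^(−3.920) = 0.066

0.07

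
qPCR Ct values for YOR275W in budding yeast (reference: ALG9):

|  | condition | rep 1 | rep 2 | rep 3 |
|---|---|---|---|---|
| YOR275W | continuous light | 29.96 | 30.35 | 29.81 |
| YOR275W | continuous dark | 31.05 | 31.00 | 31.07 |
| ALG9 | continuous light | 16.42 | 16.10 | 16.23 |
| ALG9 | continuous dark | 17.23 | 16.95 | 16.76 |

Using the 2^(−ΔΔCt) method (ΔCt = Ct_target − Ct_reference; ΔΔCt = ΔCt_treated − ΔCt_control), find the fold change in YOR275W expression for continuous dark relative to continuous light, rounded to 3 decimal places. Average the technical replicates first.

Mean Ct: YOR275W continuous light 30.040; YOR275W continuous dark 31.040; ALG9 continuous light 16.250; ALG9 continuous dark 16.980
ΔCt(continuous light) = 30.040 − 16.250 = 13.790
ΔCt(continuous dark) = 31.040 − 16.980 = 14.060
ΔΔCt = 14.060 − 13.790 = 0.270
Fold change = 2^(−0.270) = 0.8293

0.829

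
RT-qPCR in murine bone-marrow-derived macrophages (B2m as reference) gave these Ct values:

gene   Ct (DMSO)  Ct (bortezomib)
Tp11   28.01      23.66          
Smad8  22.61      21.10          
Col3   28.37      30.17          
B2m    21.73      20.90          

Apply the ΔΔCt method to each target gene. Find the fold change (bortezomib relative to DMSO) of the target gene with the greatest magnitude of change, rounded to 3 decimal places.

11.472

Tp11: ΔΔCt = (23.66−20.90) − (28.01−21.73) = 2.76 − 6.28 = -3.52; fold change = 2^3.52 = 11.472
Smad8: ΔΔCt = (21.10−20.90) − (22.61−21.73) = 0.20 − 0.88 = -0.68; fold change = 2^0.68 = 1.602
Col3: ΔΔCt = (30.17−20.90) − (28.37−21.73) = 9.27 − 6.64 = 2.63; fold change = 2^-2.63 = 0.162
Tp11 has the largest |ΔΔCt| = 3.52.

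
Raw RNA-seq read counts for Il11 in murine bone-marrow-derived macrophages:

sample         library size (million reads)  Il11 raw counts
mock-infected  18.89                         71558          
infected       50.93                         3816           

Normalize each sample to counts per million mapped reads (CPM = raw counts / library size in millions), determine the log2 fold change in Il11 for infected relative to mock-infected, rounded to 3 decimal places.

CPM(mock-infected) = 71558 / 18.89 = 3788.1419
CPM(infected) = 3816 / 50.93 = 74.9264
Fold change = 74.9264 / 3788.1419 = 0.01978
log2(0.01978) = -5.6599

-5.660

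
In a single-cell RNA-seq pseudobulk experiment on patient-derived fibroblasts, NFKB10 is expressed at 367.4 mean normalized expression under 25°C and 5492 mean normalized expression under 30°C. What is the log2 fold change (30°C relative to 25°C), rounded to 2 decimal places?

Fold change = 5492 / 367.4 = 14.9483
log2(14.9483) = 3.902

3.90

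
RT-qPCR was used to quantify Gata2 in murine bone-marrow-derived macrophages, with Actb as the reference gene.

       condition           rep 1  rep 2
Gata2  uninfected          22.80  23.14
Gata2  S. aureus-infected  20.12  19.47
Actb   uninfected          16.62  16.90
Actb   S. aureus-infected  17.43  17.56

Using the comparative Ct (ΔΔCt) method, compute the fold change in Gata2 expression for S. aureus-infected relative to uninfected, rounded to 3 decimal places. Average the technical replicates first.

Mean Ct: Gata2 uninfected 22.970; Gata2 S. aureus-infected 19.795; Actb uninfected 16.760; Actb S. aureus-infected 17.495
ΔCt(uninfected) = 22.970 − 16.760 = 6.210
ΔCt(S. aureus-infected) = 19.795 − 17.495 = 2.300
ΔΔCt = 2.300 − 6.210 = -3.910
Fold change = 2^(−(-3.910)) = 2^3.910 = 15.0324

15.032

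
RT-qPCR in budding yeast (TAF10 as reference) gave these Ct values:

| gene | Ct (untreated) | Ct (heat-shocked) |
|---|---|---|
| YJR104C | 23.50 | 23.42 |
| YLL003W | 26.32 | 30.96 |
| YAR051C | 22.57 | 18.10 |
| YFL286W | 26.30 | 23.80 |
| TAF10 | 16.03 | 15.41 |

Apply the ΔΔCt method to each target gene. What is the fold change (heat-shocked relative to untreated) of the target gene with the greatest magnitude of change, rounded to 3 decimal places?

YJR104C: ΔΔCt = (23.42−15.41) − (23.50−16.03) = 8.01 − 7.47 = 0.54; fold change = 2^-0.54 = 0.688
YLL003W: ΔΔCt = (30.96−15.41) − (26.32−16.03) = 15.55 − 10.29 = 5.26; fold change = 2^-5.26 = 0.026
YAR051C: ΔΔCt = (18.10−15.41) − (22.57−16.03) = 2.69 − 6.54 = -3.85; fold change = 2^3.85 = 14.420
YFL286W: ΔΔCt = (23.80−15.41) − (26.30−16.03) = 8.39 − 10.27 = -1.88; fold change = 2^1.88 = 3.681
YLL003W has the largest |ΔΔCt| = 5.26.

0.026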